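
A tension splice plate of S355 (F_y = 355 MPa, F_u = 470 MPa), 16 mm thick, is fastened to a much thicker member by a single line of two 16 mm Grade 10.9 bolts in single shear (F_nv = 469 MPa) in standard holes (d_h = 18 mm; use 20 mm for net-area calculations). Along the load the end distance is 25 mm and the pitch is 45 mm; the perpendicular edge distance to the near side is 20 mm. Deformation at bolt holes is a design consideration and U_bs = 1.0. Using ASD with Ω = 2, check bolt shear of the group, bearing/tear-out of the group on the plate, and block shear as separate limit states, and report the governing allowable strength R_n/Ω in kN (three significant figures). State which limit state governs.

Bolt shear: A_b = π·16²/4 = 201.1 mm²; R_n = 469 × 201.1 × 2 × 1 / 1000 = 188.6 kN → 188.6 / 2 = 94.3 kN.
Bearing: edge l_c = 16, r_n = 144.4 kN; interior l_c = 27, r_n = 243.6 kN; R_n = 144.4 + 1·243.6 = 388 kN → 194 kN.
Block shear: A_gv = 1120, A_nv = 640, A_nt = 160 mm²; R_n = min(0.6F_uA_nv, 0.6F_yA_gv) + U_bs·F_u·A_nt = 255.7 kN → 128 kN.
Bolt shear governs: 94.3 kN.

94.3 kN (bolt shear governs)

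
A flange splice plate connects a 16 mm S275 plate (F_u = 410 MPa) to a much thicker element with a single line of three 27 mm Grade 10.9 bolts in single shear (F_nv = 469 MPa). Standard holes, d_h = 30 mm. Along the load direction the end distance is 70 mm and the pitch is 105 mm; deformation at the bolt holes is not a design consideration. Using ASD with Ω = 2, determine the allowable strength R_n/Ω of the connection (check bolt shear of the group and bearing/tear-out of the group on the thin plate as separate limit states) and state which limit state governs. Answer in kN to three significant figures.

Bolt shear: A_b = π·27²/4 = 572.6 mm²; R_n = 469 × 572.6 × 3 × 1 / 1000 = 805.6 kN → 805.6 / 2 = 403 kN.
Bearing (1.5 l_c t F_u ≤ 3.0 d t F_u): upper limit = 3.0·27·16·410 / 1000 = 531.4 kN.
  Edge l_c = 70 − 30/2 = 55 → r_n = 531.4 kN; interior l_c = 105 − 30 = 75 → r_n = 531.4 kN.
  R_n,bearing = 1·531.4 + 2·531.4 = 1594 kN → 1594 / 2 = 797 kN.
Bolt shear governs: 403 kN.

403 kN (bolt shear governs)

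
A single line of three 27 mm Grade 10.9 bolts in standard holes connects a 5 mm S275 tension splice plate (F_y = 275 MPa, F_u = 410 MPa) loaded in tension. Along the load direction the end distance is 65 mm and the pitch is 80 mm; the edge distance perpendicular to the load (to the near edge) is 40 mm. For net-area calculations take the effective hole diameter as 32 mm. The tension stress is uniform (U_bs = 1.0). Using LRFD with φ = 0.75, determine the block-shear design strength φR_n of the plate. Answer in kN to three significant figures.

171 kN

Shear plane L_v = 65 + 2·80 = 225 mm; A_gv = 225 × 5 = 1125 mm².
A_nv = (225 − 2.5·32) × 5 = 725 mm².
A_nt = (40 − 0.5·32) × 5 = 120 mm².
0.6 F_u A_nv = 178.3 kN; 0.6 F_y A_gv = 185.6 kN → shear rupture governs the shear term.
R_n = 178.3 + 1.0 × 410 × 120 / 1000 = 227.6 kN.
Design strength φR_n = 0.75 × 227.6 = 171 kN.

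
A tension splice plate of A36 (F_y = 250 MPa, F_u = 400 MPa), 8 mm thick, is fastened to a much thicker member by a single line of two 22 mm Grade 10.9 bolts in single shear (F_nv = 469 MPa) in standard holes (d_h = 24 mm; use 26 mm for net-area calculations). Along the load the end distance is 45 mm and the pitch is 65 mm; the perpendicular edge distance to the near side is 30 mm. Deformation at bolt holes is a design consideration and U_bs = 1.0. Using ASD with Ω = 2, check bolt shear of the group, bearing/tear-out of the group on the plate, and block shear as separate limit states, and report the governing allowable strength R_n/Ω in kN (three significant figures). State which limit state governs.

Bolt shear: A_b = π·22²/4 = 380.1 mm²; R_n = 469 × 380.1 × 2 × 1 / 1000 = 356.6 kN → 356.6 / 2 = 178 kN.
Bearing: edge l_c = 33, r_n = 126.7 kN; interior l_c = 41, r_n = 157.4 kN; R_n = 126.7 + 1·157.4 = 284.2 kN → 142 kN.
Block shear: A_gv = 880, A_nv = 568, A_nt = 136 mm²; R_n = min(0.6F_uA_nv, 0.6F_yA_gv) + U_bs·F_u·A_nt = 186.4 kN → 93.2 kN.
Block shear governs: 93.2 kN.

93.2 kN (block shear governs)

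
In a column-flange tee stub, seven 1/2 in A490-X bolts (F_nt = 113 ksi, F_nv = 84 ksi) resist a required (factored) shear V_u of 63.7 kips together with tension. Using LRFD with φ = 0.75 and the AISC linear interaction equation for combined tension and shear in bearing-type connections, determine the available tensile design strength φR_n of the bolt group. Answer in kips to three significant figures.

65.7 kips

A_b = π·0.5²/4 = 0.1963 in²; f_rv = 63.7 / (7 × 0.1963) = 46.35 ksi.
F'_nt = 1.3 F_nt − (F_nt / φF_nv) f_rv = 1.3·113 − (113/(0.75·84))·46.35 = 63.77 ksi, capped at F_nt → F'_nt = 63.77 ksi.
R_n = F'_nt · A_b · n = 63.77 × 0.1963 × 7 = 87.65 kips.
Design strength φR_n = 0.75 × 87.65 = 65.7 kips.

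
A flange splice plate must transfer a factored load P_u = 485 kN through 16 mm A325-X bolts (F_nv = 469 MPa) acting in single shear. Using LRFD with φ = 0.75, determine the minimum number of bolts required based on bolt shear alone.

A_b = π·16²/4 = 201.1 mm².
Per-bolt design strength φR_n = 0.75 × 469 × 201.1 × 1 / 1000 = 70.72 kN.
n ≥ 485 / 70.72 = 6.858 → use 7 bolts.

7 bolts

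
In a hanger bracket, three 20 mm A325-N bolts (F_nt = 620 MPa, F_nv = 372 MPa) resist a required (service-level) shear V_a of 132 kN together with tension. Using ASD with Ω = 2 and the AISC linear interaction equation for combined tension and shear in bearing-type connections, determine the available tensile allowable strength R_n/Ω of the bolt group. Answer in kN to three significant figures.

160 kN

A_b = π·20²/4 = 314.2 mm²; f_rv = 132 × 1000 / (3 × 314.2) = 140.1 MPa.
F'_nt = 1.3 F_nt − (Ω F_nt / F_nv) f_rv = 1.3·620 − (2·620/372)·140.1 = 339.1 MPa, capped at F_nt → F'_nt = 339.1 MPa.
R_n = F'_nt · A_b · n = 339.1 × 314.2 × 3 / 1000 = 319.6 kN.
Allowable strength R_n/Ω = 319.6 / 2 = 160 kN.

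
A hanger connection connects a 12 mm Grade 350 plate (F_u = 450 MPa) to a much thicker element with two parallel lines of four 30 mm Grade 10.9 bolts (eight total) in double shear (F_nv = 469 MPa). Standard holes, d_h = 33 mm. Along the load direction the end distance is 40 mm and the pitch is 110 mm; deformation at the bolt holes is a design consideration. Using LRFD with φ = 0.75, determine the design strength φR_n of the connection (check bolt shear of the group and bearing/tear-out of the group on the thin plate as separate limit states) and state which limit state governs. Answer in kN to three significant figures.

Bolt shear: A_b = π·30²/4 = 706.9 mm²; R_n = 469 × 706.9 × 8 × 2 / 1000 = 5304 kN → 0.75 × 5304 = 3980 kN.
Bearing (1.2 l_c t F_u ≤ 2.4 d t F_u): upper limit = 2.4·30·12·450 / 1000 = 388.8 kN.
  Edge l_c = 40 − 33/2 = 23.5 → r_n = 152.3 kN; interior l_c = 110 − 33 = 77 → r_n = 388.8 kN.
  R_n,bearing = 2·152.3 + 6·388.8 = 2637 kN → 0.75 × 2637 = 1980 kN.
Bearing governs: 1980 kN.

1980 kN (bearing governs)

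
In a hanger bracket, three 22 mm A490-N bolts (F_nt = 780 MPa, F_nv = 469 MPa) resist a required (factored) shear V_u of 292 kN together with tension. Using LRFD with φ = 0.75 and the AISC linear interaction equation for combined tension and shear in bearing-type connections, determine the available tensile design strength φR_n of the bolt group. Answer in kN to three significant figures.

382 kN

A_b = π·22²/4 = 380.1 mm²; f_rv = 292 × 1000 / (3 × 380.1) = 256.1 MPa.
F'_nt = 1.3 F_nt − (F_nt / φF_nv) f_rv = 1.3·780 − (780/(0.75·469))·256.1 = 446.2 MPa, capped at F_nt → F'_nt = 446.2 MPa.
R_n = F'_nt · A_b · n = 446.2 × 380.1 × 3 / 1000 = 508.9 kN.
Design strength φR_n = 0.75 × 508.9 = 382 kN.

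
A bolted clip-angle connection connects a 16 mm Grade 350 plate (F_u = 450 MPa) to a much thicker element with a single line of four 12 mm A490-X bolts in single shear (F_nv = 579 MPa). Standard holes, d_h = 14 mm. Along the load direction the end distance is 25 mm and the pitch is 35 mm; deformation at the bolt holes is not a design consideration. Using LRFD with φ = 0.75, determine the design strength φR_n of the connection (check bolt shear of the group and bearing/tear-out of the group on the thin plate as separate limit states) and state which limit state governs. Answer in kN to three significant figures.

196 kN (bolt shear governs)

Bolt shear: A_b = π·12²/4 = 113.1 mm²; R_n = 579 × 113.1 × 4 × 1 / 1000 = 261.9 kN → 0.75 × 261.9 = 196 kN.
Bearing (1.5 l_c t F_u ≤ 3.0 d t F_u): upper limit = 3.0·12·16·450 / 1000 = 259.2 kN.
  Edge l_c = 25 − 14/2 = 18 → r_n = 194.4 kN; interior l_c = 35 − 14 = 21 → r_n = 226.8 kN.
  R_n,bearing = 1·194.4 + 3·226.8 = 874.8 kN → 0.75 × 874.8 = 656 kN.
Bolt shear governs: 196 kN.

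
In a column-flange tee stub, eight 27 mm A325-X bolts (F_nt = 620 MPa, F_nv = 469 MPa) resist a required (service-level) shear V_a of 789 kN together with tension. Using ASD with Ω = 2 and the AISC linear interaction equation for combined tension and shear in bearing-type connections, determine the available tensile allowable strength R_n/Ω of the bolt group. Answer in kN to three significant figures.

803 kN

A_b = π·27²/4 = 572.6 mm²; f_rv = 789 × 1000 / (8 × 572.6) = 172.3 MPa.
F'_nt = 1.3 F_nt − (Ω F_nt / F_nv) f_rv = 1.3·620 − (2·620/469)·172.3 = 350.6 MPa, capped at F_nt → F'_nt = 350.6 MPa.
R_n = F'_nt · A_b · n = 350.6 × 572.6 × 8 / 1000 = 1606 kN.
Allowable strength R_n/Ω = 1606 / 2 = 803 kN.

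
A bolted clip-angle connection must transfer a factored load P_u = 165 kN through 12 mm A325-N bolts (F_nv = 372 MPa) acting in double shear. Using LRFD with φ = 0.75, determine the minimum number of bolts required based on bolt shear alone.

A_b = π·12²/4 = 113.1 mm².
Per-bolt design strength φR_n = 0.75 × 372 × 113.1 × 2 / 1000 = 63.11 kN.
n ≥ 165 / 63.11 = 2.615 → use 3 bolts.

3 bolts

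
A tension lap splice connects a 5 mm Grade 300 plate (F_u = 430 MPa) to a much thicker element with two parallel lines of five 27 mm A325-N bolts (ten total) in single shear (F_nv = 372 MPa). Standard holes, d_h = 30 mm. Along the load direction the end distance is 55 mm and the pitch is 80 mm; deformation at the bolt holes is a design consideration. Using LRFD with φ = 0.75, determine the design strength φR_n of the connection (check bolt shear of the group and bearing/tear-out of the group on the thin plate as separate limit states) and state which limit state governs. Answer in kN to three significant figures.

929 kN (bearing governs)

Bolt shear: A_b = π·27²/4 = 572.6 mm²; R_n = 372 × 572.6 × 10 × 1 / 1000 = 2130 kN → 0.75 × 2130 = 1600 kN.
Bearing (1.2 l_c t F_u ≤ 2.4 d t F_u): upper limit = 2.4·27·5·430 / 1000 = 139.3 kN.
  Edge l_c = 55 − 30/2 = 40 → r_n = 103.2 kN; interior l_c = 80 − 30 = 50 → r_n = 129 kN.
  R_n,bearing = 2·103.2 + 8·129 = 1238 kN → 0.75 × 1238 = 929 kN.
Bearing governs: 929 kN.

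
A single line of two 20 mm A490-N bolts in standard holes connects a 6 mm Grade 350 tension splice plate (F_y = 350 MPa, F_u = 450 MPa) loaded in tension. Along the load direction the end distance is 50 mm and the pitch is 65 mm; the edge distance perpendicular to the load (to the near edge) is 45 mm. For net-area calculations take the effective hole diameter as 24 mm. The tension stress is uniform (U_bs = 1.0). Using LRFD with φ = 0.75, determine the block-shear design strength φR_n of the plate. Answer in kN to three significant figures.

Shear plane L_v = 50 + 1·65 = 115 mm; A_gv = 115 × 6 = 690 mm².
A_nv = (115 − 1.5·24) × 6 = 474 mm².
A_nt = (45 − 0.5·24) × 6 = 198 mm².
0.6 F_u A_nv = 128 kN; 0.6 F_y A_gv = 144.9 kN → shear rupture governs the shear term.
R_n = 128 + 1.0 × 450 × 198 / 1000 = 217.1 kN.
Design strength φR_n = 0.75 × 217.1 = 163 kN.

163 kN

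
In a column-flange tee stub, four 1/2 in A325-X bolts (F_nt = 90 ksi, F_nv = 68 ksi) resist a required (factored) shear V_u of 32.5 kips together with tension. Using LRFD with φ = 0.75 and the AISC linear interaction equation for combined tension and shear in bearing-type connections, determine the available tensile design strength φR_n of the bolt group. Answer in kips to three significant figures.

A_b = π·0.5²/4 = 0.1963 in²; f_rv = 32.5 / (4 × 0.1963) = 41.38 ksi.
F'_nt = 1.3 F_nt − (F_nt / φF_nv) f_rv = 1.3·90 − (90/(0.75·68))·41.38 = 43.98 ksi, capped at F_nt → F'_nt = 43.98 ksi.
R_n = F'_nt · A_b · n = 43.98 × 0.1963 × 4 = 34.54 kips.
Design strength φR_n = 0.75 × 34.54 = 25.9 kips.

25.9 kips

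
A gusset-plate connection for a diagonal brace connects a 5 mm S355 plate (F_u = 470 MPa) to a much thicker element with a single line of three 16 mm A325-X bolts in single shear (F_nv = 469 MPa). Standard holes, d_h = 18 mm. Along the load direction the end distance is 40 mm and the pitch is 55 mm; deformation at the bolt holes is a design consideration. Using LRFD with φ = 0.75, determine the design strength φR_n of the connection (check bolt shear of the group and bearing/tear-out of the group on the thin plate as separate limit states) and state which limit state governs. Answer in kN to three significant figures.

Bolt shear: A_b = π·16²/4 = 201.1 mm²; R_n = 469 × 201.1 × 3 × 1 / 1000 = 282.9 kN → 0.75 × 282.9 = 212 kN.
Bearing (1.2 l_c t F_u ≤ 2.4 d t F_u): upper limit = 2.4·16·5·470 / 1000 = 90.24 kN.
  Edge l_c = 40 − 18/2 = 31 → r_n = 87.42 kN; interior l_c = 55 − 18 = 37 → r_n = 90.24 kN.
  R_n,bearing = 1·87.42 + 2·90.24 = 267.9 kN → 0.75 × 267.9 = 201 kN.
Bearing governs: 201 kN.

201 kN (bearing governs)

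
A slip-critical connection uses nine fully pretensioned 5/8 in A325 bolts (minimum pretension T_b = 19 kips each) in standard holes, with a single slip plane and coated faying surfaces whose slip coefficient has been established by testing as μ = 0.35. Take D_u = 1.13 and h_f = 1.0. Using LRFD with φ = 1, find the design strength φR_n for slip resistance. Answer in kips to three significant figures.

67.6 kips

R_n = μ · D_u · h_f · T_b · n_s · n_b = 0.35 × 1.13 × 1.0 × 19 × 1 × 9 = 67.63 kips.
Design strength φR_n = 1 × 67.63 = 67.6 kips.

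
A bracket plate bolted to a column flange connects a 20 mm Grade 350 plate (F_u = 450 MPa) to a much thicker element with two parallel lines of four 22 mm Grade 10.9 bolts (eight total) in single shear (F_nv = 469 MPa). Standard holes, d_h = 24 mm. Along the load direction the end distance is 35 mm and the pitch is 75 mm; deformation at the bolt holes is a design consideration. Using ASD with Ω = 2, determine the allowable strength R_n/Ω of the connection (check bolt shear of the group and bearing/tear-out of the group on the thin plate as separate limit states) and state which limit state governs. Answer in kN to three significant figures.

Bolt shear: A_b = π·22²/4 = 380.1 mm²; R_n = 469 × 380.1 × 8 × 1 / 1000 = 1426 kN → 1426 / 2 = 713 kN.
Bearing (1.2 l_c t F_u ≤ 2.4 d t F_u): upper limit = 2.4·22·20·450 / 1000 = 475.2 kN.
  Edge l_c = 35 − 24/2 = 23 → r_n = 248.4 kN; interior l_c = 75 − 24 = 51 → r_n = 475.2 kN.
  R_n,bearing = 2·248.4 + 6·475.2 = 3348 kN → 3348 / 2 = 1670 kN.
Bolt shear governs: 713 kN.

713 kN (bolt shear governs)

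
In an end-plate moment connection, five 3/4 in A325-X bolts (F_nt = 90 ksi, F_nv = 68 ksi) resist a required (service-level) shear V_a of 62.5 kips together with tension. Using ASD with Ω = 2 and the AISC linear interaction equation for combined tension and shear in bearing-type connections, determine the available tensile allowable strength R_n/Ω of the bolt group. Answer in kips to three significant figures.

A_b = π·0.75²/4 = 0.4418 in²; f_rv = 62.5 / (5 × 0.4418) = 28.29 ksi.
F'_nt = 1.3 F_nt − (Ω F_nt / F_nv) f_rv = 1.3·90 − (2·90/68)·28.29 = 42.1 ksi, capped at F_nt → F'_nt = 42.1 ksi.
R_n = F'_nt · A_b · n = 42.1 × 0.4418 × 5 = 93 kips.
Allowable strength R_n/Ω = 93 / 2 = 46.5 kips.

46.5 kips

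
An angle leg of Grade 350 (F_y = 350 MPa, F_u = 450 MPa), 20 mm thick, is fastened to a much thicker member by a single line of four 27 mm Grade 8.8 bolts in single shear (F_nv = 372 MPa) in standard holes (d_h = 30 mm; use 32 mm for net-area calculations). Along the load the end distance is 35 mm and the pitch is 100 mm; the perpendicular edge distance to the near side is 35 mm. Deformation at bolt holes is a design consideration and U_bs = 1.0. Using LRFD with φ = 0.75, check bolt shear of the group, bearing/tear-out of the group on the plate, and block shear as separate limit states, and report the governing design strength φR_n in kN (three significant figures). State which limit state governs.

639 kN (bolt shear governs)

Bolt shear: A_b = π·27²/4 = 572.6 mm²; R_n = 372 × 572.6 × 4 × 1 / 1000 = 852 kN → 0.75 × 852 = 639 kN.
Bearing: edge l_c = 20, r_n = 216 kN; interior l_c = 70, r_n = 583.2 kN; R_n = 216 + 3·583.2 = 1966 kN → 1470 kN.
Block shear: A_gv = 6700, A_nv = 4460, A_nt = 380 mm²; R_n = min(0.6F_uA_nv, 0.6F_yA_gv) + U_bs·F_u·A_nt = 1375 kN → 1030 kN.
Bolt shear governs: 639 kN.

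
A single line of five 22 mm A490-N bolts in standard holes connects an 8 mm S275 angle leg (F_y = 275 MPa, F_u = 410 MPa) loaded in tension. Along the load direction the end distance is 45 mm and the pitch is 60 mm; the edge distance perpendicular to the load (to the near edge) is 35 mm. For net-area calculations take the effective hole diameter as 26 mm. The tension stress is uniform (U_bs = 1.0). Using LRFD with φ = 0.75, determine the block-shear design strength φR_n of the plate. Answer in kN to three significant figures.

Shear plane L_v = 45 + 4·60 = 285 mm; A_gv = 285 × 8 = 2280 mm².
A_nv = (285 − 4.5·26) × 8 = 1344 mm².
A_nt = (35 − 0.5·26) × 8 = 176 mm².
0.6 F_u A_nv = 330.6 kN; 0.6 F_y A_gv = 376.2 kN → shear rupture governs the shear term.
R_n = 330.6 + 1.0 × 410 × 176 / 1000 = 402.8 kN.
Design strength φR_n = 0.75 × 402.8 = 302 kN.

302 kN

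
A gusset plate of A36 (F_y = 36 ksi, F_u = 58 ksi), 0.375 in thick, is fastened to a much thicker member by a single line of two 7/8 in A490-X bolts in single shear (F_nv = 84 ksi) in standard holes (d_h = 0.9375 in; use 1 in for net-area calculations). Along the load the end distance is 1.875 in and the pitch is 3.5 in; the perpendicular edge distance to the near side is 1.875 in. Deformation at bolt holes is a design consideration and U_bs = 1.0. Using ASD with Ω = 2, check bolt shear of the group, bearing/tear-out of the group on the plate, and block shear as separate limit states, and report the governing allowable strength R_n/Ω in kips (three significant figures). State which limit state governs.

36.7 kips (block shear governs)

Bolt shear: A_b = π·0.875²/4 = 0.6013 in²; R_n = 84 × 0.6013 × 2 × 1 = 101 kips → 101 / 2 = 50.5 kips.
Bearing: edge l_c = 1.406, r_n = 36.7 kips; interior l_c = 2.562, r_n = 45.68 kips; R_n = 36.7 + 1·45.68 = 82.38 kips → 41.2 kips.
Block shear: A_gv = 2.016, A_nv = 1.453, A_nt = 0.5156 in²; R_n = min(0.6F_uA_nv, 0.6F_yA_gv) + U_bs·F_u·A_nt = 73.44 kips → 36.7 kips.
Block shear governs: 36.7 kips.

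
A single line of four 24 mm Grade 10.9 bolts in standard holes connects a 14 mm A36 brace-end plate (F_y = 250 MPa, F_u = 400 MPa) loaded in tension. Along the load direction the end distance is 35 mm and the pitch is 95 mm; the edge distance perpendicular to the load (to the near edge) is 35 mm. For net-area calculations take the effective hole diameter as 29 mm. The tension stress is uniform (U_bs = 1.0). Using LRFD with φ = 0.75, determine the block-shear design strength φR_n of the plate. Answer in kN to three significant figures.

Shear plane L_v = 35 + 3·95 = 320 mm; A_gv = 320 × 14 = 4480 mm².
A_nv = (320 − 3.5·29) × 14 = 3059 mm².
A_nt = (35 − 0.5·29) × 14 = 287 mm².
0.6 F_u A_nv = 734.2 kN; 0.6 F_y A_gv = 672 kN → shear yielding governs the shear term.
R_n = 672 + 1.0 × 400 × 287 / 1000 = 786.8 kN.
Design strength φR_n = 0.75 × 786.8 = 590 kN.

590 kN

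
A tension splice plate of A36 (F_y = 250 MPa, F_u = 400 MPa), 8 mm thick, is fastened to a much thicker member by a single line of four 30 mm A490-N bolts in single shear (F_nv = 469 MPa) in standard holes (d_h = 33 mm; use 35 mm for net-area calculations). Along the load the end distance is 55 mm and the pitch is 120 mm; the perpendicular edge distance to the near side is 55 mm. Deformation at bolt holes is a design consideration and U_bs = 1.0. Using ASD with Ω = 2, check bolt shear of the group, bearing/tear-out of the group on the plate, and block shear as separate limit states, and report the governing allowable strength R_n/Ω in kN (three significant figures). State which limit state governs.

309 kN (block shear governs)

Bolt shear: A_b = π·30²/4 = 706.9 mm²; R_n = 469 × 706.9 × 4 × 1 / 1000 = 1326 kN → 1326 / 2 = 663 kN.
Bearing: edge l_c = 38.5, r_n = 147.8 kN; interior l_c = 87, r_n = 230.4 kN; R_n = 147.8 + 3·230.4 = 839 kN → 420 kN.
Block shear: A_gv = 3320, A_nv = 2340, A_nt = 300 mm²; R_n = min(0.6F_uA_nv, 0.6F_yA_gv) + U_bs·F_u·A_nt = 618 kN → 309 kN.
Block shear governs: 309 kN.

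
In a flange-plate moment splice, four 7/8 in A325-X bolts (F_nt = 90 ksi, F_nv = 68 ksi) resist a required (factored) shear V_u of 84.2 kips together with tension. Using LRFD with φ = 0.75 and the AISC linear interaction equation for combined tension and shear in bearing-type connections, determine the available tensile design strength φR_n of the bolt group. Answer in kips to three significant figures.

A_b = π·0.875²/4 = 0.6013 in²; f_rv = 84.2 / (4 × 0.6013) = 35.01 ksi.
F'_nt = 1.3 F_nt − (F_nt / φF_nv) f_rv = 1.3·90 − (90/(0.75·68))·35.01 = 55.22 ksi, capped at F_nt → F'_nt = 55.22 ksi.
R_n = F'_nt · A_b · n = 55.22 × 0.6013 × 4 = 132.8 kips.
Design strength φR_n = 0.75 × 132.8 = 99.6 kips.

99.6 kips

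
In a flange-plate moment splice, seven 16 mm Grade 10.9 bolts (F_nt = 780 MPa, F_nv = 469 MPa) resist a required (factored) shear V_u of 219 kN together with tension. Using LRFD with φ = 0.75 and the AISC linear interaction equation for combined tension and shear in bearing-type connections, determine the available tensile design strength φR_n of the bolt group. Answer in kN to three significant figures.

A_b = π·16²/4 = 201.1 mm²; f_rv = 219 × 1000 / (7 × 201.1) = 155.6 MPa.
F'_nt = 1.3 F_nt − (F_nt / φF_nv) f_rv = 1.3·780 − (780/(0.75·469))·155.6 = 669 MPa, capped at F_nt → F'_nt = 669 MPa.
R_n = F'_nt · A_b · n = 669 × 201.1 × 7 / 1000 = 941.5 kN.
Design strength φR_n = 0.75 × 941.5 = 706 kN.

706 kN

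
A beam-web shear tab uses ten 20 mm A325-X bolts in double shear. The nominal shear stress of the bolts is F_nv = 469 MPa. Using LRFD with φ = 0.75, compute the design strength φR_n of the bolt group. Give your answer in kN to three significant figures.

A_b = π × 20² / 4 = 314.2 mm².
R_n = F_nv · A_b · n · n_s = 469 × 314.2 × 10 × 2 / 1000 = 2947 kN.
Design strength φR_n = 0.75 × 2947 = 2210 kN.

2210 kN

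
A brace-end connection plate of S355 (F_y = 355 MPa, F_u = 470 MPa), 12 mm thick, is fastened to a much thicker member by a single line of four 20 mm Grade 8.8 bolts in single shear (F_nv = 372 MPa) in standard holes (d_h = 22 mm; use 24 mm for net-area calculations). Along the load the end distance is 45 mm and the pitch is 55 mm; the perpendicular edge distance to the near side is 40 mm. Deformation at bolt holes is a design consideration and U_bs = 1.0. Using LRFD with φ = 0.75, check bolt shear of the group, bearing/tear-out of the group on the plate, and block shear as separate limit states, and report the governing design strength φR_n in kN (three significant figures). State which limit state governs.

351 kN (bolt shear governs)

Bolt shear: A_b = π·20²/4 = 314.2 mm²; R_n = 372 × 314.2 × 4 × 1 / 1000 = 467.5 kN → 0.75 × 467.5 = 351 kN.
Bearing: edge l_c = 34, r_n = 230.1 kN; interior l_c = 33, r_n = 223.3 kN; R_n = 230.1 + 3·223.3 = 900.1 kN → 675 kN.
Block shear: A_gv = 2520, A_nv = 1512, A_nt = 336 mm²; R_n = min(0.6F_uA_nv, 0.6F_yA_gv) + U_bs·F_u·A_nt = 584.3 kN → 438 kN.
Bolt shear governs: 351 kN.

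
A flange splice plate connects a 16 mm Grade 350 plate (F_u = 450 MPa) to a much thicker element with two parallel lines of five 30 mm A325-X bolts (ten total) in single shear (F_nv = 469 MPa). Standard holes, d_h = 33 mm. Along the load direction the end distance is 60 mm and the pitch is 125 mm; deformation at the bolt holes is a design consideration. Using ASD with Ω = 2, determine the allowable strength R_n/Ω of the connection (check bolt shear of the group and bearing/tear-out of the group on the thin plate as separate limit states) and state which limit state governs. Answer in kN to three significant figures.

Bolt shear: A_b = π·30²/4 = 706.9 mm²; R_n = 469 × 706.9 × 10 × 1 / 1000 = 3315 kN → 3315 / 2 = 1660 kN.
Bearing (1.2 l_c t F_u ≤ 2.4 d t F_u): upper limit = 2.4·30·16·450 / 1000 = 518.4 kN.
  Edge l_c = 60 − 33/2 = 43.5 → r_n = 375.8 kN; interior l_c = 125 − 33 = 92 → r_n = 518.4 kN.
  R_n,bearing = 2·375.8 + 8·518.4 = 4899 kN → 4899 / 2 = 2450 kN.
Bolt shear governs: 1660 kN.

1660 kN (bolt shear governs)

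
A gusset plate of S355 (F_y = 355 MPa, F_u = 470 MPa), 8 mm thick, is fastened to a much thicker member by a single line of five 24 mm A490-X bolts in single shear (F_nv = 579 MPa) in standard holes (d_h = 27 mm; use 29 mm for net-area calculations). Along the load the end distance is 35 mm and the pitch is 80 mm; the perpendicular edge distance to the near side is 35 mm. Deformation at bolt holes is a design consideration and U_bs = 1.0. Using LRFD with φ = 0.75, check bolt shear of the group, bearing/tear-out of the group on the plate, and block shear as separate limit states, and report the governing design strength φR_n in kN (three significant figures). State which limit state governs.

Bolt shear: A_b = π·24²/4 = 452.4 mm²; R_n = 579 × 452.4 × 5 × 1 / 1000 = 1310 kN → 0.75 × 1310 = 982 kN.
Bearing: edge l_c = 21.5, r_n = 97.01 kN; interior l_c = 53, r_n = 216.6 kN; R_n = 97.01 + 4·216.6 = 963.3 kN → 722 kN.
Block shear: A_gv = 2840, A_nv = 1796, A_nt = 164 mm²; R_n = min(0.6F_uA_nv, 0.6F_yA_gv) + U_bs·F_u·A_nt = 583.6 kN → 438 kN.
Block shear governs: 438 kN.

438 kN (block shear governs)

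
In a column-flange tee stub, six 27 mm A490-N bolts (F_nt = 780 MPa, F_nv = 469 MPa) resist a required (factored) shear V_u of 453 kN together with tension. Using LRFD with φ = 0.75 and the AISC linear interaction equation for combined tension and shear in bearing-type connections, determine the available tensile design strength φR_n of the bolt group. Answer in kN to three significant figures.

1860 kN

A_b = π·27²/4 = 572.6 mm²; f_rv = 453 × 1000 / (6 × 572.6) = 131.9 MPa.
F'_nt = 1.3 F_nt − (F_nt / φF_nv) f_rv = 1.3·780 − (780/(0.75·469))·131.9 = 721.6 MPa, capped at F_nt → F'_nt = 721.6 MPa.
R_n = F'_nt · A_b · n = 721.6 × 572.6 × 6 / 1000 = 2479 kN.
Design strength φR_n = 0.75 × 2479 = 1860 kN.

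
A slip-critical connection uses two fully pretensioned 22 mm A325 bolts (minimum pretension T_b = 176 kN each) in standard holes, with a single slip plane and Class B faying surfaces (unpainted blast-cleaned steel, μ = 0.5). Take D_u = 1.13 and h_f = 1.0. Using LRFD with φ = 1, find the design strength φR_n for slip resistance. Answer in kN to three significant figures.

R_n = μ · D_u · h_f · T_b · n_s · n_b = 0.5 × 1.13 × 1.0 × 176 × 1 × 2 = 198.9 kN.
Design strength φR_n = 1 × 198.9 = 199 kN.

199 kN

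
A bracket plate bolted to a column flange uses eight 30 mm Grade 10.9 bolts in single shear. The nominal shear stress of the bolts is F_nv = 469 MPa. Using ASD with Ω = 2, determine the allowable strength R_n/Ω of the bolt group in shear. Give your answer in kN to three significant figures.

A_b = π × 30² / 4 = 706.9 mm².
R_n = F_nv · A_b · n · n_s = 469 × 706.9 × 8 × 1 / 1000 = 2652 kN.
Allowable strength R_n/Ω = 2652 / 2 = 1330 kN.

1330 kN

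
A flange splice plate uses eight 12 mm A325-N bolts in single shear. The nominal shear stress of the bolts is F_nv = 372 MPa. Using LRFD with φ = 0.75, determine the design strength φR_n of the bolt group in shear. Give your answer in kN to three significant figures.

252 kN

A_b = π × 12² / 4 = 113.1 mm².
R_n = F_nv · A_b · n · n_s = 372 × 113.1 × 8 × 1 / 1000 = 336.6 kN.
Design strength φR_n = 0.75 × 336.6 = 252 kN.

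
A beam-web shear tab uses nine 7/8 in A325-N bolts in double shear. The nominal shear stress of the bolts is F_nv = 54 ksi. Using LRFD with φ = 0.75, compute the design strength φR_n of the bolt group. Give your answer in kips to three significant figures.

A_b = π × 0.875² / 4 = 0.6013 in².
R_n = F_nv · A_b · n · n_s = 54 × 0.6013 × 9 × 2 = 584.5 kips.
Design strength φR_n = 0.75 × 584.5 = 438 kips.

438 kips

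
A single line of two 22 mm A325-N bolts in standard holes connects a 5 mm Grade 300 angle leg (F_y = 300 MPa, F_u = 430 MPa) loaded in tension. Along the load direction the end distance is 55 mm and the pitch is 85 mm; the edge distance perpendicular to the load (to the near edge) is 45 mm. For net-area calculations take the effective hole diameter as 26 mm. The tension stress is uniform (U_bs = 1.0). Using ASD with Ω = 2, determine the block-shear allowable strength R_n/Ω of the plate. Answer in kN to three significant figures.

97.4 kN

Shear plane L_v = 55 + 1·85 = 140 mm; A_gv = 140 × 5 = 700 mm².
A_nv = (140 − 1.5·26) × 5 = 505 mm².
A_nt = (45 − 0.5·26) × 5 = 160 mm².
0.6 F_u A_nv = 130.3 kN; 0.6 F_y A_gv = 126 kN → shear yielding governs the shear term.
R_n = 126 + 1.0 × 430 × 160 / 1000 = 194.8 kN.
Allowable strength R_n/Ω = 194.8 / 2 = 97.4 kN.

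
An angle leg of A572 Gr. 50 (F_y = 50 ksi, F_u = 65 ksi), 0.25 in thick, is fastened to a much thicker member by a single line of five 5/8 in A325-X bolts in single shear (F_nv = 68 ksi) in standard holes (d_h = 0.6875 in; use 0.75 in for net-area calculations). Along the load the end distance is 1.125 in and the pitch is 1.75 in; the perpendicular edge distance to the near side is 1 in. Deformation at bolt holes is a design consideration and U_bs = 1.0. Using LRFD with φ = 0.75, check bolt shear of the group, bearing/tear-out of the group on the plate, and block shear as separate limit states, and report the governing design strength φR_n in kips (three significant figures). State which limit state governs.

42.4 kips (block shear governs)

Bolt shear: A_b = π·0.625²/4 = 0.3068 in²; R_n = 68 × 0.3068 × 5 × 1 = 104.3 kips → 0.75 × 104.3 = 78.2 kips.
Bearing: edge l_c = 0.7812, r_n = 15.23 kips; interior l_c = 1.062, r_n = 20.72 kips; R_n = 15.23 + 4·20.72 = 98.11 kips → 73.6 kips.
Block shear: A_gv = 2.031, A_nv = 1.188, A_nt = 0.1562 in²; R_n = min(0.6F_uA_nv, 0.6F_yA_gv) + U_bs·F_u·A_nt = 56.47 kips → 42.4 kips.
Block shear governs: 42.4 kips.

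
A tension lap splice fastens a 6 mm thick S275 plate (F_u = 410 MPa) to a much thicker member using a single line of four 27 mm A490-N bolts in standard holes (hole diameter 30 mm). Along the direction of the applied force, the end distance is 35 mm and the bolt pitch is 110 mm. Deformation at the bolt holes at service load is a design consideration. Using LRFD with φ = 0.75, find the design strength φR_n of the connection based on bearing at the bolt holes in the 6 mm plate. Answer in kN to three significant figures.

Per bolt r_n = 1.2 l_c t F_u ≤ 2.4 d t F_u; upper limit = 2.4 × 27 × 6 × 410 / 1000 = 159.4 kN.
Edge bolt: l_c = 35 − 30/2 = 20 mm → 1.2 × 20 × 6 × 410 / 1000 = 59.04 → r_n = 59.04 kN.
Interior bolts: l_c = 110 − 30 = 80 mm → 1.2 × 80 × 6 × 410 / 1000 = 236.2 → r_n = 159.4 kN.
R_n = 1 × 59.04 + 3 × 159.4 = 537.3 kN.
Design strength φR_n = 0.75 × 537.3 = 403 kN.

403 kN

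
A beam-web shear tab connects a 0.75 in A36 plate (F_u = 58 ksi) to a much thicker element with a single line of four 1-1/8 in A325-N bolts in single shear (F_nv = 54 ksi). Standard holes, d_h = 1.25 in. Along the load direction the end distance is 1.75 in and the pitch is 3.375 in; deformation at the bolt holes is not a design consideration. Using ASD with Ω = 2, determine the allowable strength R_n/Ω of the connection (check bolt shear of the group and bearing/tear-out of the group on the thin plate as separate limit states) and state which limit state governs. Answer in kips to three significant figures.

107 kips (bolt shear governs)

Bolt shear: A_b = π·1.125²/4 = 0.994 in²; R_n = 54 × 0.994 × 4 × 1 = 214.7 kips → 214.7 / 2 = 107 kips.
Bearing (1.5 l_c t F_u ≤ 3.0 d t F_u): upper limit = 3.0·1.125·0.75·58 = 146.8 kips.
  Edge l_c = 1.75 − 1.25/2 = 1.125 → r_n = 73.41 kips; interior l_c = 3.375 − 1.25 = 2.125 → r_n = 138.7 kips.
  R_n,bearing = 1·73.41 + 3·138.7 = 489.4 kips → 489.4 / 2 = 245 kips.
Bolt shear governs: 107 kips.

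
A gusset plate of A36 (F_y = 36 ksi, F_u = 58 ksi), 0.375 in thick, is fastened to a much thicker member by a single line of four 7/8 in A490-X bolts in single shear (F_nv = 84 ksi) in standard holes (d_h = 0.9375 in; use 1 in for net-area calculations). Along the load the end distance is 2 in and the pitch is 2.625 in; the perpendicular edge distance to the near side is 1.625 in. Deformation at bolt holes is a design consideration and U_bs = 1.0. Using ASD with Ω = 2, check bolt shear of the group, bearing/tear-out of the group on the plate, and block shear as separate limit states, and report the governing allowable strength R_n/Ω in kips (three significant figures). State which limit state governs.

Bolt shear: A_b = π·0.875²/4 = 0.6013 in²; R_n = 84 × 0.6013 × 4 × 1 = 202 kips → 202 / 2 = 101 kips.
Bearing: edge l_c = 1.531, r_n = 39.97 kips; interior l_c = 1.688, r_n = 44.04 kips; R_n = 39.97 + 3·44.04 = 172.1 kips → 86 kips.
Block shear: A_gv = 3.703, A_nv = 2.391, A_nt = 0.4219 in²; R_n = min(0.6F_uA_nv, 0.6F_yA_gv) + U_bs·F_u·A_nt = 104.5 kips → 52.2 kips.
Block shear governs: 52.2 kips.

52.2 kips (block shear governs)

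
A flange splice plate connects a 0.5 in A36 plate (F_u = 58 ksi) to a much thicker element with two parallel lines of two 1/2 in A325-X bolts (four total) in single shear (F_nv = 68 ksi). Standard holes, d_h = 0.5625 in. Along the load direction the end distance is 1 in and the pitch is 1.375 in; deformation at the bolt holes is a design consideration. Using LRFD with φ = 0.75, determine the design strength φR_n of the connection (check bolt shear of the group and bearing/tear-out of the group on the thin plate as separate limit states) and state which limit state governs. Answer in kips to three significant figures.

Bolt shear: A_b = π·0.5²/4 = 0.1963 in²; R_n = 68 × 0.1963 × 4 × 1 = 53.41 kips → 0.75 × 53.41 = 40.1 kips.
Bearing (1.2 l_c t F_u ≤ 2.4 d t F_u): upper limit = 2.4·0.5·0.5·58 = 34.8 kips.
  Edge l_c = 1 − 0.5625/2 = 0.7188 → r_n = 25.01 kips; interior l_c = 1.375 − 0.5625 = 0.8125 → r_n = 28.27 kips.
  R_n,bearing = 2·25.01 + 2·28.27 = 106.6 kips → 0.75 × 106.6 = 79.9 kips.
Bolt shear governs: 40.1 kips.

40.1 kips (bolt shear governs)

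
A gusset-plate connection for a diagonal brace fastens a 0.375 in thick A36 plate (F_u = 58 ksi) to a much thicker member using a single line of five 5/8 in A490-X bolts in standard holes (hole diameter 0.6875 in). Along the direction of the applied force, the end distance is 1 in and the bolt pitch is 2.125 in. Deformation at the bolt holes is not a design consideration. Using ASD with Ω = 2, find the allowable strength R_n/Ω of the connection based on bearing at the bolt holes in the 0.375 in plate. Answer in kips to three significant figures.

Per bolt r_n = 1.5 l_c t F_u ≤ 3.0 d t F_u; upper limit = 3.0 × 0.625 × 0.375 × 58 = 40.78 kips.
Edge bolt: l_c = 1 − 0.6875/2 = 0.6562 in → 1.5 × 0.6562 × 0.375 × 58 = 21.41 → r_n = 21.41 kips.
Interior bolts: l_c = 2.125 − 0.6875 = 1.438 in → 1.5 × 1.438 × 0.375 × 58 = 46.9 → r_n = 40.78 kips.
R_n = 1 × 21.41 + 4 × 40.78 = 184.5 kips.
Allowable strength R_n/Ω = 184.5 / 2 = 92.3 kips.

92.3 kips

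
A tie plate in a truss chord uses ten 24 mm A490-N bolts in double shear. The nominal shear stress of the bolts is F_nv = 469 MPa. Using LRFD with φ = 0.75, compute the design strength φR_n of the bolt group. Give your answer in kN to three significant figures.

A_b = π × 24² / 4 = 452.4 mm².
R_n = F_nv · A_b · n · n_s = 469 × 452.4 × 10 × 2 / 1000 = 4243 kN.
Design strength φR_n = 0.75 × 4243 = 3180 kN.

3180 kN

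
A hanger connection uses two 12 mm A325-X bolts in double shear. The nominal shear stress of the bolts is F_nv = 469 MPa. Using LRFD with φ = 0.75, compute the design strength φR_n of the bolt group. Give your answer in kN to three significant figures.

A_b = π × 12² / 4 = 113.1 mm².
R_n = F_nv · A_b · n · n_s = 469 × 113.1 × 2 × 2 / 1000 = 212.2 kN.
Design strength φR_n = 0.75 × 212.2 = 159 kN.

159 kN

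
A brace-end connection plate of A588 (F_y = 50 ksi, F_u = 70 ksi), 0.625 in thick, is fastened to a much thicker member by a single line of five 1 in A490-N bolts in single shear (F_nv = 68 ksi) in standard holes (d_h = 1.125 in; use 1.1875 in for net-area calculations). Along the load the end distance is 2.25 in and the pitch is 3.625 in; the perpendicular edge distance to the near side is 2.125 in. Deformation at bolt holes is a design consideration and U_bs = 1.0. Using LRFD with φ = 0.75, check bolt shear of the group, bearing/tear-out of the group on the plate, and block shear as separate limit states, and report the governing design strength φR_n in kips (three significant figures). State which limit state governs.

Bolt shear: A_b = π·1²/4 = 0.7854 in²; R_n = 68 × 0.7854 × 5 × 1 = 267 kips → 0.75 × 267 = 200 kips.
Bearing: edge l_c = 1.688, r_n = 88.59 kips; interior l_c = 2.5, r_n = 105 kips; R_n = 88.59 + 4·105 = 508.6 kips → 381 kips.
Block shear: A_gv = 10.47, A_nv = 7.129, A_nt = 0.957 in²; R_n = min(0.6F_uA_nv, 0.6F_yA_gv) + U_bs·F_u·A_nt = 366.4 kips → 275 kips.
Bolt shear governs: 200 kips.

200 kips (bolt shear governs)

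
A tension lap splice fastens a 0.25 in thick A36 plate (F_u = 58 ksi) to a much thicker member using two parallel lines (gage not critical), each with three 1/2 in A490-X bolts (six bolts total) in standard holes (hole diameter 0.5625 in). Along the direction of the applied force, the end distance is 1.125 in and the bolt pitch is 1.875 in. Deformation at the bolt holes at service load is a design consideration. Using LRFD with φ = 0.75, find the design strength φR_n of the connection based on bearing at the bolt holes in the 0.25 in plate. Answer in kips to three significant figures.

Per bolt r_n = 1.2 l_c t F_u ≤ 2.4 d t F_u; upper limit = 2.4 × 0.5 × 0.25 × 58 = 17.4 kips.
Edge bolt: l_c = 1.125 − 0.5625/2 = 0.8438 in → 1.2 × 0.8438 × 0.25 × 58 = 14.68 → r_n = 14.68 kips.
Interior bolts: l_c = 1.875 − 0.5625 = 1.312 in → 1.2 × 1.312 × 0.25 × 58 = 22.84 → r_n = 17.4 kips.
R_n = 2 × 14.68 + 4 × 17.4 = 98.96 kips.
Design strength φR_n = 0.75 × 98.96 = 74.2 kips.

74.2 kips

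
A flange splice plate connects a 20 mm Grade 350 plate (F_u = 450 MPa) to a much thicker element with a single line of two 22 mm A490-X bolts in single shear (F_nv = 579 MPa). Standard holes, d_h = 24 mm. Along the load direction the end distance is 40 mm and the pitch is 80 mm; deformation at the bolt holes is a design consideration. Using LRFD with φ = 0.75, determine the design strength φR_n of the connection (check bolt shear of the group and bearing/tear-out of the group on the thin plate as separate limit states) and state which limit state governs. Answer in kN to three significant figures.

330 kN (bolt shear governs)

Bolt shear: A_b = π·22²/4 = 380.1 mm²; R_n = 579 × 380.1 × 2 × 1 / 1000 = 440.2 kN → 0.75 × 440.2 = 330 kN.
Bearing (1.2 l_c t F_u ≤ 2.4 d t F_u): upper limit = 2.4·22·20·450 / 1000 = 475.2 kN.
  Edge l_c = 40 − 24/2 = 28 → r_n = 302.4 kN; interior l_c = 80 − 24 = 56 → r_n = 475.2 kN.
  R_n,bearing = 1·302.4 + 1·475.2 = 777.6 kN → 0.75 × 777.6 = 583 kN.
Bolt shear governs: 330 kN.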